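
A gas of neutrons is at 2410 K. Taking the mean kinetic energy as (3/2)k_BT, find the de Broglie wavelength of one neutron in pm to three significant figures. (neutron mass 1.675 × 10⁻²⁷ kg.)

λ = 51.2 pm

KE = (3/2)k_BT = 1.5 × 1.381 × 10⁻²³ × 2410 = 4.992 × 10⁻²⁰ J.
p = √(2mKE) = √(2 × 1.675 × 10⁻²⁷ × 4.992 × 10⁻²⁰) = 1.293 × 10⁻²³ kg·m/s.
λ = h/p = 5.12 × 10⁻¹¹ m = 51.2 pm.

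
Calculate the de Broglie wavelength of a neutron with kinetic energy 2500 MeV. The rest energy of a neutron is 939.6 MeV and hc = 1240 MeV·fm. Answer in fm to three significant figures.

Total energy E = KE + m₀c² = 2500 + 939.6 = 3439.6 MeV.
(pc)² = E² − (m₀c²)² = (3439.6)² − (939.6)² = 1.095 × 10⁷ MeV², so pc = 3309 MeV.
λ = hc/(pc) = 1240 MeV·fm / 3309 MeV = 0.375 fm.

λ = 0.375 fm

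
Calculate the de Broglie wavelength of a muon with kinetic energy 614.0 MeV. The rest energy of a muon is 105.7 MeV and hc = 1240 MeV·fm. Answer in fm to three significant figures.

λ = 1.74 fm

Total energy E = KE + m₀c² = 614.0 + 105.7 = 719.7 MeV.
(pc)² = E² − (m₀c²)² = (719.7)² − (105.7)² = 5.068 × 10⁵ MeV², so pc = 711.9 MeV.
λ = hc/(pc) = 1240 MeV·fm / 711.9 MeV = 1.74 fm.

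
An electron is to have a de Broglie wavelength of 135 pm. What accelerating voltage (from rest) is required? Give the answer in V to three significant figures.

V = 82.5 V

p = h/λ = 6.626 × 10⁻³⁴ / 1.350 × 10⁻¹⁰ = 4.908 × 10⁻²⁴ kg·m/s.
KE = p²/(2m) = 1.322 × 10⁻¹⁷ J.
V = KE/e = 1.322 × 10⁻¹⁷ / (1.602 × 10⁻¹⁹) = 82.5 V.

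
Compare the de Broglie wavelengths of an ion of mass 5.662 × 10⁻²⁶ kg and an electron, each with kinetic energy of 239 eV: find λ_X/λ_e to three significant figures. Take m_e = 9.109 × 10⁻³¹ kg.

λ_X/λ_e = 4.01 × 10⁻³

At fixed KE, p = √(2mKE) so λ = h/p ∝ 1/√m.
λ_X/λ_e = √(m_e/m_X) = √(9.109 × 10⁻³¹/5.662 × 10⁻²⁶) = √(1.609 × 10⁻⁵) = 4.01 × 10⁻³.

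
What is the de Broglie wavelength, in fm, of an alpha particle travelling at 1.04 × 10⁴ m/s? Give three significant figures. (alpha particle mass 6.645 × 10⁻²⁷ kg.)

p = mv = 6.645 × 10⁻²⁷ × 1.04 × 10⁴ = 6.911 × 10⁻²³ kg·m/s.
λ = h/p = 6.626 × 10⁻³⁴ / 6.911 × 10⁻²³ = 9.59 × 10⁻¹² m = 9590 fm.

λ = 9590 fm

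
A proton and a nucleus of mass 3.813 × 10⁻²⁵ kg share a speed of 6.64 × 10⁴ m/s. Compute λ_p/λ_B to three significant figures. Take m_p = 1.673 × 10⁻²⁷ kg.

At fixed v, p = mv so λ = h/(mv) ∝ 1/m.
λ_p/λ_B = m_B/m_p = 3.813 × 10⁻²⁵/1.673 × 10⁻²⁷ = 228.

λ_p/λ_B = 228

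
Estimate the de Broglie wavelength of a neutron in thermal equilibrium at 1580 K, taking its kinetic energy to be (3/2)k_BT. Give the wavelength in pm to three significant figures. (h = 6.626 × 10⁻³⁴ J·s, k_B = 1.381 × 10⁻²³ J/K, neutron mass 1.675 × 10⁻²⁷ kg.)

λ = 63.3 pm

KE = (3/2)k_BT = 1.5 × 1.381 × 10⁻²³ × 1580 = 3.273 × 10⁻²⁰ J.
p = √(2mKE) = √(2 × 1.675 × 10⁻²⁷ × 3.273 × 10⁻²⁰) = 1.047 × 10⁻²³ kg·m/s.
λ = h/p = 6.33 × 10⁻¹¹ m = 63.3 pm.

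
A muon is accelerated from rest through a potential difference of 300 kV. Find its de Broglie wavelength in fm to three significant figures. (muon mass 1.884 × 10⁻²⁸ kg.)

KE = eV = 1.602 × 10⁻¹⁹ × 3.000 × 10⁵ = 4.806 × 10⁻¹⁴ J.
p = √(2mKE) = √(2 × 1.884 × 10⁻²⁸ × 4.806 × 10⁻¹⁴) = 4.255 × 10⁻²¹ kg·m/s.
λ = h/p = 6.626 × 10⁻³⁴ / 4.255 × 10⁻²¹ = 1.56 × 10⁻¹³ m = 156 fm.

λ = 156 fm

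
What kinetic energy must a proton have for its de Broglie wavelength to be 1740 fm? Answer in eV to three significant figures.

KE = 271 eV

p = h/λ = 6.626 × 10⁻³⁴ / 1.740 × 10⁻¹² = 3.808 × 10⁻²² kg·m/s.
KE = p²/(2m) = (3.808 × 10⁻²²)² / (2 × 1.673 × 10⁻²⁷) = 4.334 × 10⁻¹⁷ J = 271 eV.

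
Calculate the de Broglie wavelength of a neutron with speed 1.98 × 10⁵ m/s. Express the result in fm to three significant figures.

λ = 2000 fm

p = mv = 1.675 × 10⁻²⁷ × 1.98 × 10⁵ = 3.316 × 10⁻²² kg·m/s.
λ = h/p = 6.626 × 10⁻³⁴ / 3.316 × 10⁻²² = 2.00 × 10⁻¹² m = 2000 fm.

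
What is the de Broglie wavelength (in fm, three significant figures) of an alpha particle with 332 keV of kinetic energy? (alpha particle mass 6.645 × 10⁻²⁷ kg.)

λ = 24.9 fm

KE = 332 keV = 5.319 × 10⁻¹⁴ J.
p = √(2mKE) = √(2 × 6.645 × 10⁻²⁷ × 5.319 × 10⁻¹⁴) = 2.659 × 10⁻²⁰ kg·m/s.
λ = h/p = 6.626 × 10⁻³⁴ / 2.659 × 10⁻²⁰ = 2.49 × 10⁻¹⁴ m = 24.9 fm.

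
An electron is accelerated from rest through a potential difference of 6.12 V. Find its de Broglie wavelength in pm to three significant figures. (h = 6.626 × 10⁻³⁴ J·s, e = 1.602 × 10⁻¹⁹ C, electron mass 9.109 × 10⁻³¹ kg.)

λ = 496 pm

KE = eV = 1.602 × 10⁻¹⁹ × 6.120 = 9.804 × 10⁻¹⁹ J.
p = √(2mKE) = √(2 × 9.109 × 10⁻³¹ × 9.804 × 10⁻¹⁹) = 1.336 × 10⁻²⁴ kg·m/s.
λ = h/p = 6.626 × 10⁻³⁴ / 1.336 × 10⁻²⁴ = 4.96 × 10⁻¹⁰ m = 496 pm.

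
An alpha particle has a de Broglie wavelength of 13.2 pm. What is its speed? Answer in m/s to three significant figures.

v = 7550 m/s

p = h/λ = 6.626 × 10⁻³⁴ / 1.320 × 10⁻¹¹ = 5.020 × 10⁻²³ kg·m/s.
v = p/m = 5.020 × 10⁻²³ / 6.645 × 10⁻²⁷ = 7.55 × 10³ m/s = 7550 m/s.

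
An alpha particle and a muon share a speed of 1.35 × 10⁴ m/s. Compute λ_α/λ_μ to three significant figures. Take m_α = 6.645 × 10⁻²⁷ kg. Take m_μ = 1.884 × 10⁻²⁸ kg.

At fixed v, p = mv so λ = h/(mv) ∝ 1/m.
λ_α/λ_μ = m_μ/m_α = 1.884 × 10⁻²⁸/6.645 × 10⁻²⁷ = 0.0284.

λ_α/λ_μ = 0.0284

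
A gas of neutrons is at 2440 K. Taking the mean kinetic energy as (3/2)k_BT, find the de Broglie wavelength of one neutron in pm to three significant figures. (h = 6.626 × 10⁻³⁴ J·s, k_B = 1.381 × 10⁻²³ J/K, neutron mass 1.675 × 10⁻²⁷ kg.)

KE = (3/2)k_BT = 1.5 × 1.381 × 10⁻²³ × 2440 = 5.054 × 10⁻²⁰ J.
p = √(2mKE) = √(2 × 1.675 × 10⁻²⁷ × 5.054 × 10⁻²⁰) = 1.301 × 10⁻²³ kg·m/s.
λ = h/p = 5.09 × 10⁻¹¹ m = 50.9 pm.

λ = 50.9 pm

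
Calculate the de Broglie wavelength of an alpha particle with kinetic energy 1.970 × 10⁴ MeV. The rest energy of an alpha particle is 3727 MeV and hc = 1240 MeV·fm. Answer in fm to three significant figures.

Total energy E = KE + m₀c² = 1.970 × 10⁴ + 3727 = 23427 MeV.
(pc)² = E² − (m₀c²)² = (23427)² − (3727)² = 5.349 × 10⁸ MeV², so pc = 2.313 × 10⁴ MeV.
λ = hc/(pc) = 1240 MeV·fm / 2.313 × 10⁴ MeV = 0.0536 fm.

λ = 0.0536 fm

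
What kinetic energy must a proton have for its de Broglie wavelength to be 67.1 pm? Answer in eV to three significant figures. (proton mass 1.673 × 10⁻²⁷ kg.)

p = h/λ = 6.626 × 10⁻³⁴ / 6.710 × 10⁻¹¹ = 9.875 × 10⁻²⁴ kg·m/s.
KE = p²/(2m) = (9.875 × 10⁻²⁴)² / (2 × 1.673 × 10⁻²⁷) = 2.914 × 10⁻²⁰ J = 0.182 eV.

KE = 0.182 eV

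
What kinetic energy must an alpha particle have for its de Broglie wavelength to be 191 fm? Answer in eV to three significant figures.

p = h/λ = 6.626 × 10⁻³⁴ / 1.910 × 10⁻¹³ = 3.469 × 10⁻²¹ kg·m/s.
KE = p²/(2m) = (3.469 × 10⁻²¹)² / (2 × 6.645 × 10⁻²⁷) = 9.055 × 10⁻¹⁶ J = 5650 eV.

KE = 5650 eV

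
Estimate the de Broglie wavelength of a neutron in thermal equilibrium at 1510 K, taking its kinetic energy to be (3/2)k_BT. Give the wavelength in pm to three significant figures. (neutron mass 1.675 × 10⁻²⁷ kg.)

λ = 64.7 pm

KE = (3/2)k_BT = 1.5 × 1.381 × 10⁻²³ × 1510 = 3.128 × 10⁻²⁰ J.
p = √(2mKE) = √(2 × 1.675 × 10⁻²⁷ × 3.128 × 10⁻²⁰) = 1.024 × 10⁻²³ kg·m/s.
λ = h/p = 6.47 × 10⁻¹¹ m = 64.7 pm.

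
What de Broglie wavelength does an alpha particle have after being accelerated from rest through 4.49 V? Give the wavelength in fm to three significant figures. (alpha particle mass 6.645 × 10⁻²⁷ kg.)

λ = 4790 fm

KE = 2eV = 2 × 1.602 × 10⁻¹⁹ × 4.490 = 1.439 × 10⁻¹⁸ J.
p = √(2mKE) = √(2 × 6.645 × 10⁻²⁷ × 1.439 × 10⁻¹⁸) = 1.383 × 10⁻²² kg·m/s.
λ = h/p = 6.626 × 10⁻³⁴ / 1.383 × 10⁻²² = 4.79 × 10⁻¹² m = 4790 fm.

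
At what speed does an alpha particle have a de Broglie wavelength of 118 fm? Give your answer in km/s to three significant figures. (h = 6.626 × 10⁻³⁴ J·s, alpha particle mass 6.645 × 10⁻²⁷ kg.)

p = h/λ = 6.626 × 10⁻³⁴ / 1.180 × 10⁻¹³ = 5.615 × 10⁻²¹ kg·m/s.
v = p/m = 5.615 × 10⁻²¹ / 6.645 × 10⁻²⁷ = 8.45 × 10⁵ m/s = 845 km/s.

v = 845 km/s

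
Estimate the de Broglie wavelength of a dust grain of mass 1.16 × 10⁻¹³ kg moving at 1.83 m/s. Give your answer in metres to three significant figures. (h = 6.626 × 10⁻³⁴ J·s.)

p = mv = 1.16 × 10⁻¹³ × 1.83 = 2.123 × 10⁻¹³ kg·m/s.
λ = h/p = 6.626 × 10⁻³⁴ / 2.123 × 10⁻¹³ = 3.12 × 10⁻²¹ m.

λ = 3.12 × 10⁻²¹ m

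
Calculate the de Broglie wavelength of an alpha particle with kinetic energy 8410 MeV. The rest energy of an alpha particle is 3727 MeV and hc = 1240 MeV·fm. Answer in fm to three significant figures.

Total energy E = KE + m₀c² = 8410 + 3727 = 12137 MeV.
(pc)² = E² − (m₀c²)² = (12137)² − (3727)² = 1.334 × 10⁸ MeV², so pc = 1.155 × 10⁴ MeV.
λ = hc/(pc) = 1240 MeV·fm / 1.155 × 10⁴ MeV = 0.107 fm.

λ = 0.107 fm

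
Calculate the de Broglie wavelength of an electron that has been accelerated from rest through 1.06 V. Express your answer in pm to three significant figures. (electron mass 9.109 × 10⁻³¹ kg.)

KE = eV = 1.602 × 10⁻¹⁹ × 1.060 = 1.698 × 10⁻¹⁹ J.
p = √(2mKE) = √(2 × 9.109 × 10⁻³¹ × 1.698 × 10⁻¹⁹) = 5.562 × 10⁻²⁵ kg·m/s.
λ = h/p = 6.626 × 10⁻³⁴ / 5.562 × 10⁻²⁵ = 1.19 × 10⁻⁹ m = 1190 pm.

λ = 1190 pm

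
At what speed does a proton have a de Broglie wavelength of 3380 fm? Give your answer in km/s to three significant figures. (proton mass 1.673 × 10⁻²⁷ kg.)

v = 117 km/s

p = h/λ = 6.626 × 10⁻³⁴ / 3.380 × 10⁻¹² = 1.960 × 10⁻²² kg·m/s.
v = p/m = 1.960 × 10⁻²² / 1.673 × 10⁻²⁷ = 1.17 × 10⁵ m/s = 117 km/s.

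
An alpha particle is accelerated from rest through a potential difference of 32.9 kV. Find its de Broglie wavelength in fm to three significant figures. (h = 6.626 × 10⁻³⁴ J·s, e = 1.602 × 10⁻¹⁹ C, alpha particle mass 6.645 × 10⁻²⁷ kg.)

KE = 2eV = 2 × 1.602 × 10⁻¹⁹ × 3.290 × 10⁴ = 1.054 × 10⁻¹⁴ J.
p = √(2mKE) = √(2 × 6.645 × 10⁻²⁷ × 1.054 × 10⁻¹⁴) = 1.184 × 10⁻²⁰ kg·m/s.
λ = h/p = 6.626 × 10⁻³⁴ / 1.184 × 10⁻²⁰ = 5.60 × 10⁻¹⁴ m = 56.0 fm.

λ = 56.0 fm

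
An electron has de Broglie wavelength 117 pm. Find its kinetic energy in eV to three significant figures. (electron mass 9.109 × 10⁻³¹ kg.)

p = h/λ = 6.626 × 10⁻³⁴ / 1.170 × 10⁻¹⁰ = 5.663 × 10⁻²⁴ kg·m/s.
KE = p²/(2m) = (5.663 × 10⁻²⁴)² / (2 × 9.109 × 10⁻³¹) = 1.760 × 10⁻¹⁷ J = 110 eV.

KE = 110 eV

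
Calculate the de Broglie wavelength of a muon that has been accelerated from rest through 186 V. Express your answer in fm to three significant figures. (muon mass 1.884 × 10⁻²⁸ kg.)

KE = eV = 1.602 × 10⁻¹⁹ × 186.0 = 2.980 × 10⁻¹⁷ J.
p = √(2mKE) = √(2 × 1.884 × 10⁻²⁸ × 2.980 × 10⁻¹⁷) = 1.060 × 10⁻²² kg·m/s.
λ = h/p = 6.626 × 10⁻³⁴ / 1.060 × 10⁻²² = 6.25 × 10⁻¹² m = 6250 fm.

λ = 6250 fm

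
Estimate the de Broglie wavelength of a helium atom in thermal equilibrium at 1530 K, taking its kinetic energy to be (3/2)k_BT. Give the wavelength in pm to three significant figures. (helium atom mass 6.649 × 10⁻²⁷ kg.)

KE = (3/2)k_BT = 1.5 × 1.381 × 10⁻²³ × 1530 = 3.169 × 10⁻²⁰ J.
p = √(2mKE) = √(2 × 6.649 × 10⁻²⁷ × 3.169 × 10⁻²⁰) = 2.053 × 10⁻²³ kg·m/s.
λ = h/p = 3.23 × 10⁻¹¹ m = 32.3 pm.

λ = 32.3 pm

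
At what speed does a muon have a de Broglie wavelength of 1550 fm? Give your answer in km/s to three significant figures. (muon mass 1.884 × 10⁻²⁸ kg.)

v = 2270 km/s

p = h/λ = 6.626 × 10⁻³⁴ / 1.550 × 10⁻¹² = 4.275 × 10⁻²² kg·m/s.
v = p/m = 4.275 × 10⁻²² / 1.884 × 10⁻²⁸ = 2.27 × 10⁶ m/s = 2270 km/s.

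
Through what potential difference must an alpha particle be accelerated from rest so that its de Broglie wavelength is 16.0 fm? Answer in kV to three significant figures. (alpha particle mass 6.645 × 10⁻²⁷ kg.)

p = h/λ = 6.626 × 10⁻³⁴ / 1.600 × 10⁻¹⁴ = 4.141 × 10⁻²⁰ kg·m/s.
KE = p²/(2m) = 1.290 × 10⁻¹³ J.
V = KE/2e = 1.290 × 10⁻¹³ / (2 × 1.602 × 10⁻¹⁹) = 403 kV.

V = 403 kV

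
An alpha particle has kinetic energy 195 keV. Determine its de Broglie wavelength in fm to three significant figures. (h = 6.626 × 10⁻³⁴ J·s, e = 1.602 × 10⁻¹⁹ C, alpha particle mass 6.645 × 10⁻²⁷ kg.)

KE = 195 keV = 3.124 × 10⁻¹⁴ J.
p = √(2mKE) = √(2 × 6.645 × 10⁻²⁷ × 3.124 × 10⁻¹⁴) = 2.038 × 10⁻²⁰ kg·m/s.
λ = h/p = 6.626 × 10⁻³⁴ / 2.038 × 10⁻²⁰ = 3.25 × 10⁻¹⁴ m = 32.5 fm.

λ = 32.5 fm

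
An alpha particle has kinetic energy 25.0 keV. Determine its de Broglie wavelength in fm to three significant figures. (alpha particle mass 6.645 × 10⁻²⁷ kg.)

λ = 90.8 fm

KE = 25.0 keV = 4.005 × 10⁻¹⁵ J.
p = √(2mKE) = √(2 × 6.645 × 10⁻²⁷ × 4.005 × 10⁻¹⁵) = 7.296 × 10⁻²¹ kg·m/s.
λ = h/p = 6.626 × 10⁻³⁴ / 7.296 × 10⁻²¹ = 9.08 × 10⁻¹⁴ m = 90.8 fm.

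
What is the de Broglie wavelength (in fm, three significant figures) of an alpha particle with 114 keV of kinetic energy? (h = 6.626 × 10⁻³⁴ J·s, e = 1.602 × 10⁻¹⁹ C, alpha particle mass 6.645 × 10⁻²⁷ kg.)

λ = 42.5 fm

KE = 114 keV = 1.826 × 10⁻¹⁴ J.
p = √(2mKE) = √(2 × 6.645 × 10⁻²⁷ × 1.826 × 10⁻¹⁴) = 1.558 × 10⁻²⁰ kg·m/s.
λ = h/p = 6.626 × 10⁻³⁴ / 1.558 × 10⁻²⁰ = 4.25 × 10⁻¹⁴ m = 42.5 fm.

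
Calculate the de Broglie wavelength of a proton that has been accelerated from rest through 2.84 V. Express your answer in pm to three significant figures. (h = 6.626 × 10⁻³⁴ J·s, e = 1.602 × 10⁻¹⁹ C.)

KE = eV = 1.602 × 10⁻¹⁹ × 2.840 = 4.550 × 10⁻¹⁹ J.
p = √(2mKE) = √(2 × 1.673 × 10⁻²⁷ × 4.550 × 10⁻¹⁹) = 3.902 × 10⁻²³ kg·m/s.
λ = h/p = 6.626 × 10⁻³⁴ / 3.902 × 10⁻²³ = 1.70 × 10⁻¹¹ m = 17.0 pm.

λ = 17.0 pm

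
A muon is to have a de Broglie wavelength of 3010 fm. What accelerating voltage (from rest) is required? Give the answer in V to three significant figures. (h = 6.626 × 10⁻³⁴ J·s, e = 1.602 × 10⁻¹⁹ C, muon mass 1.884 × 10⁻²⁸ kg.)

V = 803 V

p = h/λ = 6.626 × 10⁻³⁴ / 3.010 × 10⁻¹² = 2.201 × 10⁻²² kg·m/s.
KE = p²/(2m) = 1.286 × 10⁻¹⁶ J.
V = KE/e = 1.286 × 10⁻¹⁶ / (1.602 × 10⁻¹⁹) = 803 V.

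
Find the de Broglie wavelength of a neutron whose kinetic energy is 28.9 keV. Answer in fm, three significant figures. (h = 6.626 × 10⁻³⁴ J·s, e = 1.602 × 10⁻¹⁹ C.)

λ = 168 fm

KE = 28.9 keV = 4.630 × 10⁻¹⁵ J.
p = √(2mKE) = √(2 × 1.675 × 10⁻²⁷ × 4.630 × 10⁻¹⁵) = 3.938 × 10⁻²¹ kg·m/s.
λ = h/p = 6.626 × 10⁻³⁴ / 3.938 × 10⁻²¹ = 1.68 × 10⁻¹³ m = 168 fm.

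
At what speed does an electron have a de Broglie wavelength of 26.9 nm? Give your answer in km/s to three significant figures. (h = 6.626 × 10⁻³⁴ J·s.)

v = 27.0 km/s

p = h/λ = 6.626 × 10⁻³⁴ / 2.690 × 10⁻⁸ = 2.463 × 10⁻²⁶ kg·m/s.
v = p/m = 2.463 × 10⁻²⁶ / 9.109 × 10⁻³¹ = 2.70 × 10⁴ m/s = 27.0 km/s.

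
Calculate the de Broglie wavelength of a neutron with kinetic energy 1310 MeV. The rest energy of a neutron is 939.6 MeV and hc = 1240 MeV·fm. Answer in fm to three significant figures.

Total energy E = KE + m₀c² = 1310 + 939.6 = 2249.6 MeV.
(pc)² = E² − (m₀c²)² = (2249.6)² − (939.6)² = 4.178 × 10⁶ MeV², so pc = 2044 MeV.
λ = hc/(pc) = 1240 MeV·fm / 2044 MeV = 0.607 fm.

λ = 0.607 fm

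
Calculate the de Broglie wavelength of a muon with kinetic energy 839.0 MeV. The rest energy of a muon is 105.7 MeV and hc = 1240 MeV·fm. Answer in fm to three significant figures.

λ = 1.32 fm

Total energy E = KE + m₀c² = 839.0 + 105.7 = 944.7 MeV.
(pc)² = E² − (m₀c²)² = (944.7)² − (105.7)² = 8.813 × 10⁵ MeV², so pc = 938.8 MeV.
λ = hc/(pc) = 1240 MeV·fm / 938.8 MeV = 1.32 fm.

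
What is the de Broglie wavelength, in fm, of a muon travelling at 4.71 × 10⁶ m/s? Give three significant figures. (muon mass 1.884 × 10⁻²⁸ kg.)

λ = 747 fm

p = mv = 1.884 × 10⁻²⁸ × 4.71 × 10⁶ = 8.874 × 10⁻²² kg·m/s.
λ = h/p = 6.626 × 10⁻³⁴ / 8.874 × 10⁻²² = 7.47 × 10⁻¹³ m = 747 fm.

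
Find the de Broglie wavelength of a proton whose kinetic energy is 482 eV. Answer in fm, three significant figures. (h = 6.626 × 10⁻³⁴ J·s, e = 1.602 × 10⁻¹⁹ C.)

KE = 482 eV = 7.722 × 10⁻¹⁷ J.
p = √(2mKE) = √(2 × 1.673 × 10⁻²⁷ × 7.722 × 10⁻¹⁷) = 5.083 × 10⁻²² kg·m/s.
λ = h/p = 6.626 × 10⁻³⁴ / 5.083 × 10⁻²² = 1.30 × 10⁻¹² m = 1300 fm.

λ = 1300 fm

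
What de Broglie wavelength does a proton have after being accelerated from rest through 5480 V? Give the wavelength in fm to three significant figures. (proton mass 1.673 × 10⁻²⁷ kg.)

KE = eV = 1.602 × 10⁻¹⁹ × 5480 = 8.779 × 10⁻¹⁶ J.
p = √(2mKE) = √(2 × 1.673 × 10⁻²⁷ × 8.779 × 10⁻¹⁶) = 1.714 × 10⁻²¹ kg·m/s.
λ = h/p = 6.626 × 10⁻³⁴ / 1.714 × 10⁻²¹ = 3.87 × 10⁻¹³ m = 387 fm.

λ = 387 fm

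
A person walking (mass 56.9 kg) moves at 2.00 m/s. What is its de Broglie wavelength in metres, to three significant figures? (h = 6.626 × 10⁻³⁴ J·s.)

p = mv = 56.9 × 2.00 = 1.138 × 10² kg·m/s.
λ = h/p = 6.626 × 10⁻³⁴ / 1.138 × 10² = 5.82 × 10⁻³⁶ m.

λ = 5.82 × 10⁻³⁶ m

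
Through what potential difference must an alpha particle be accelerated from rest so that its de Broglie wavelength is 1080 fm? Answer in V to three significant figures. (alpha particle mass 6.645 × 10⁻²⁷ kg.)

V = 88.4 V

p = h/λ = 6.626 × 10⁻³⁴ / 1.080 × 10⁻¹² = 6.135 × 10⁻²² kg·m/s.
KE = p²/(2m) = 2.832 × 10⁻¹⁷ J.
V = KE/2e = 2.832 × 10⁻¹⁷ / (2 × 1.602 × 10⁻¹⁹) = 88.4 V.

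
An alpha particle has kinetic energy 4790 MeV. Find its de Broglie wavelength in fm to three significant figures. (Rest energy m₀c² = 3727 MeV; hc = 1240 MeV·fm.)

Total energy E = KE + m₀c² = 4790 + 3727 = 8517 MeV.
(pc)² = E² − (m₀c²)² = (8517)² − (3727)² = 5.865 × 10⁷ MeV², so pc = 7658 MeV.
λ = hc/(pc) = 1240 MeV·fm / 7658 MeV = 0.162 fm.

λ = 0.162 fm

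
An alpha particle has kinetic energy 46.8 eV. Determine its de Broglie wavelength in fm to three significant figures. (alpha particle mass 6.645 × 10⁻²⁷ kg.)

KE = 46.8 eV = 7.497 × 10⁻¹⁸ J.
p = √(2mKE) = √(2 × 6.645 × 10⁻²⁷ × 7.497 × 10⁻¹⁸) = 3.157 × 10⁻²² kg·m/s.
λ = h/p = 6.626 × 10⁻³⁴ / 3.157 × 10⁻²² = 2.10 × 10⁻¹² m = 2100 fm.

λ = 2100 fm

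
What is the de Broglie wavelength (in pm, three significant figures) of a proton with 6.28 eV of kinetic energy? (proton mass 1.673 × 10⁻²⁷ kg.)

λ = 11.4 pm

KE = 6.28 eV = 1.006 × 10⁻¹⁸ J.
p = √(2mKE) = √(2 × 1.673 × 10⁻²⁷ × 1.006 × 10⁻¹⁸) = 5.802 × 10⁻²³ kg·m/s.
λ = h/p = 6.626 × 10⁻³⁴ / 5.802 × 10⁻²³ = 1.14 × 10⁻¹¹ m = 11.4 pm.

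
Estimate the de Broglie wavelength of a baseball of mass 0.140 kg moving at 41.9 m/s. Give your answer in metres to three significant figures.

p = mv = 0.140 × 41.9 = 5.866 kg·m/s.
λ = h/p = 6.626 × 10⁻³⁴ / 5.866 = 1.13 × 10⁻³⁴ m.

λ = 1.13 × 10⁻³⁴ m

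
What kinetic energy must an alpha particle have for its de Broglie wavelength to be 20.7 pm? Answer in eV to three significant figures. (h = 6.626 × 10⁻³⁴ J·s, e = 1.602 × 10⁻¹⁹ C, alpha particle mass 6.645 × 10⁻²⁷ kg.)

p = h/λ = 6.626 × 10⁻³⁴ / 2.070 × 10⁻¹¹ = 3.201 × 10⁻²³ kg·m/s.
KE = p²/(2m) = (3.201 × 10⁻²³)² / (2 × 6.645 × 10⁻²⁷) = 7.710 × 10⁻²⁰ J = 0.481 eV.

KE = 0.481 eV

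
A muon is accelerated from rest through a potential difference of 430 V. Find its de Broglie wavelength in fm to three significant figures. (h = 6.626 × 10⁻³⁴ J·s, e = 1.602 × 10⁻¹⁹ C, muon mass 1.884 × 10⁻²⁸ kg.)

λ = 4110 fm

KE = eV = 1.602 × 10⁻¹⁹ × 430.0 = 6.889 × 10⁻¹⁷ J.
p = √(2mKE) = √(2 × 1.884 × 10⁻²⁸ × 6.889 × 10⁻¹⁷) = 1.611 × 10⁻²² kg·m/s.
λ = h/p = 6.626 × 10⁻³⁴ / 1.611 × 10⁻²² = 4.11 × 10⁻¹² m = 4110 fm.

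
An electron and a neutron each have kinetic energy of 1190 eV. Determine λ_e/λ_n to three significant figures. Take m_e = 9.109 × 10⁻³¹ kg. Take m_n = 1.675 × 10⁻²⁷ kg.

At fixed KE, p = √(2mKE) so λ = h/p ∝ 1/√m.
λ_e/λ_n = √(m_n/m_e) = √(1.675 × 10⁻²⁷/9.109 × 10⁻³¹) = √(1839) = 42.9.

λ_e/λ_n = 42.9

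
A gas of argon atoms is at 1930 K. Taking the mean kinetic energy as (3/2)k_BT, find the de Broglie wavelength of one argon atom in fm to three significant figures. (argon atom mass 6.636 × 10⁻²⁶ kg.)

λ = 9100 fm

KE = (3/2)k_BT = 1.5 × 1.381 × 10⁻²³ × 1930 = 3.998 × 10⁻²⁰ J.
p = √(2mKE) = √(2 × 6.636 × 10⁻²⁶ × 3.998 × 10⁻²⁰) = 7.284 × 10⁻²³ kg·m/s.
λ = h/p = 9.10 × 10⁻¹² m = 9100 fm.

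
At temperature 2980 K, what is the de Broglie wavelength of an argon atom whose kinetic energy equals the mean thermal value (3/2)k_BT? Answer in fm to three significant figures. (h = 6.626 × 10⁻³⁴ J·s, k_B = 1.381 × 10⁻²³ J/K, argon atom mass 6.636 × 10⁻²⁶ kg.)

KE = (3/2)k_BT = 1.5 × 1.381 × 10⁻²³ × 2980 = 6.173 × 10⁻²⁰ J.
p = √(2mKE) = √(2 × 6.636 × 10⁻²⁶ × 6.173 × 10⁻²⁰) = 9.051 × 10⁻²³ kg·m/s.
λ = h/p = 7.32 × 10⁻¹² m = 7320 fm.

λ = 7320 fm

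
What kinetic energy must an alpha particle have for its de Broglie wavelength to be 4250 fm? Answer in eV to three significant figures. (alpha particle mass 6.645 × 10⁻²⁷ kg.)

KE = 11.4 eV

p = h/λ = 6.626 × 10⁻³⁴ / 4.250 × 10⁻¹² = 1.559 × 10⁻²² kg·m/s.
KE = p²/(2m) = (1.559 × 10⁻²²)² / (2 × 6.645 × 10⁻²⁷) = 1.829 × 10⁻¹⁸ J = 11.4 eV.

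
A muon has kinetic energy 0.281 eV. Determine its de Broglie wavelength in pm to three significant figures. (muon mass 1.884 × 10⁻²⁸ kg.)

KE = 0.281 eV = 4.502 × 10⁻²⁰ J.
p = √(2mKE) = √(2 × 1.884 × 10⁻²⁸ × 4.502 × 10⁻²⁰) = 4.119 × 10⁻²⁴ kg·m/s.
λ = h/p = 6.626 × 10⁻³⁴ / 4.119 × 10⁻²⁴ = 1.61 × 10⁻¹⁰ m = 161 pm.

λ = 161 pm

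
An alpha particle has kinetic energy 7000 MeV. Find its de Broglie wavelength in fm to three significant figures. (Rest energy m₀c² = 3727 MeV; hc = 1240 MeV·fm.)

Total energy E = KE + m₀c² = 7000 + 3727 = 10727 MeV.
(pc)² = E² − (m₀c²)² = (10727)² − (3727)² = 1.012 × 10⁸ MeV², so pc = 1.006 × 10⁴ MeV.
λ = hc/(pc) = 1240 MeV·fm / 1.006 × 10⁴ MeV = 0.123 fm.

λ = 0.123 fm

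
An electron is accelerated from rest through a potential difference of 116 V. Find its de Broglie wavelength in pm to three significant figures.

KE = eV = 1.602 × 10⁻¹⁹ × 116.0 = 1.858 × 10⁻¹⁷ J.
p = √(2mKE) = √(2 × 9.109 × 10⁻³¹ × 1.858 × 10⁻¹⁷) = 5.818 × 10⁻²⁴ kg·m/s.
λ = h/p = 6.626 × 10⁻³⁴ / 5.818 × 10⁻²⁴ = 1.14 × 10⁻¹⁰ m = 114 pm.

λ = 114 pm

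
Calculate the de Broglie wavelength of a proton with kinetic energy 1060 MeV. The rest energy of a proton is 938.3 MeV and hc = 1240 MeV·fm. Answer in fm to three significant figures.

λ = 0.703 fm

Total energy E = KE + m₀c² = 1060 + 938.3 = 1998.3 MeV.
(pc)² = E² − (m₀c²)² = (1998.3)² − (938.3)² = 3.113 × 10⁶ MeV², so pc = 1764 MeV.
λ = hc/(pc) = 1240 MeV·fm / 1764 MeV = 0.703 fm.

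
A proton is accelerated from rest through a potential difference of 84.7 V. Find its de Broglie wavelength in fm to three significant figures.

λ = 3110 fm

KE = eV = 1.602 × 10⁻¹⁹ × 84.70 = 1.357 × 10⁻¹⁷ J.
p = √(2mKE) = √(2 × 1.673 × 10⁻²⁷ × 1.357 × 10⁻¹⁷) = 2.131 × 10⁻²² kg·m/s.
λ = h/p = 6.626 × 10⁻³⁴ / 2.131 × 10⁻²² = 3.11 × 10⁻¹² m = 3110 fm.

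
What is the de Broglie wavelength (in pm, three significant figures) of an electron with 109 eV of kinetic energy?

λ = 117 pm

KE = 109 eV = 1.746 × 10⁻¹⁷ J.
p = √(2mKE) = √(2 × 9.109 × 10⁻³¹ × 1.746 × 10⁻¹⁷) = 5.640 × 10⁻²⁴ kg·m/s.
λ = h/p = 6.626 × 10⁻³⁴ / 5.640 × 10⁻²⁴ = 1.17 × 10⁻¹⁰ m = 117 pm.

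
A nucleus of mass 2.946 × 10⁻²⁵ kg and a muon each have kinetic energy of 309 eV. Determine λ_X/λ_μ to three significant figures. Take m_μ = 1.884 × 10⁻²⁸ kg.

λ_X/λ_μ = 0.0253

At fixed KE, p = √(2mKE) so λ = h/p ∝ 1/√m.
λ_X/λ_μ = √(m_μ/m_X) = √(1.884 × 10⁻²⁸/2.946 × 10⁻²⁵) = √(6.395 × 10⁻⁴) = 0.0253.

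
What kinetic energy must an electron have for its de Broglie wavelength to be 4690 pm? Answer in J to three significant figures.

p = h/λ = 6.626 × 10⁻³⁴ / 4.690 × 10⁻⁹ = 1.413 × 10⁻²⁵ kg·m/s.
KE = p²/(2m) = (1.413 × 10⁻²⁵)² / (2 × 9.109 × 10⁻³¹) = 1.096 × 10⁻²⁰ J = 1.10 × 10⁻²⁰ J.

KE = 1.10 × 10⁻²⁰ J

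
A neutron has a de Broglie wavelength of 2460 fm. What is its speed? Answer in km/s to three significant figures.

v = 161 km/s

p = h/λ = 6.626 × 10⁻³⁴ / 2.460 × 10⁻¹² = 2.693 × 10⁻²² kg·m/s.
v = p/m = 2.693 × 10⁻²² / 1.675 × 10⁻²⁷ = 1.61 × 10⁵ m/s = 161 km/s.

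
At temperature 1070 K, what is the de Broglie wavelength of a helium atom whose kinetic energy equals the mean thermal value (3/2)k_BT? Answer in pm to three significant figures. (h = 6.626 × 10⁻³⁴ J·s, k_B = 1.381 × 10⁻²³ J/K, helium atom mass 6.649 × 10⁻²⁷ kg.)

KE = (3/2)k_BT = 1.5 × 1.381 × 10⁻²³ × 1070 = 2.217 × 10⁻²⁰ J.
p = √(2mKE) = √(2 × 6.649 × 10⁻²⁷ × 2.217 × 10⁻²⁰) = 1.717 × 10⁻²³ kg·m/s.
λ = h/p = 3.86 × 10⁻¹¹ m = 38.6 pm.

λ = 38.6 pm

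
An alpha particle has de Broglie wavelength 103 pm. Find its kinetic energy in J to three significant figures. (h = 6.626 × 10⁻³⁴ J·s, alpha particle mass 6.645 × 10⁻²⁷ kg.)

KE = 3.11 × 10⁻²¹ J

p = h/λ = 6.626 × 10⁻³⁴ / 1.030 × 10⁻¹⁰ = 6.433 × 10⁻²⁴ kg·m/s.
KE = p²/(2m) = (6.433 × 10⁻²⁴)² / (2 × 6.645 × 10⁻²⁷) = 3.114 × 10⁻²¹ J = 3.11 × 10⁻²¹ J.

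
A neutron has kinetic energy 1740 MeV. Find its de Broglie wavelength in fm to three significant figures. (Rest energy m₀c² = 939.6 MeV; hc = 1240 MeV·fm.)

Total energy E = KE + m₀c² = 1740 + 939.6 = 2679.6 MeV.
(pc)² = E² − (m₀c²)² = (2679.6)² − (939.6)² = 6.297 × 10⁶ MeV², so pc = 2509 MeV.
λ = hc/(pc) = 1240 MeV·fm / 2509 MeV = 0.494 fm.

λ = 0.494 fm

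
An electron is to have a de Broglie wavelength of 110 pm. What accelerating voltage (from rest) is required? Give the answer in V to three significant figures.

V = 124 V

p = h/λ = 6.626 × 10⁻³⁴ / 1.100 × 10⁻¹⁰ = 6.024 × 10⁻²⁴ kg·m/s.
KE = p²/(2m) = 1.992 × 10⁻¹⁷ J.
V = KE/e = 1.992 × 10⁻¹⁷ / (1.602 × 10⁻¹⁹) = 124 V.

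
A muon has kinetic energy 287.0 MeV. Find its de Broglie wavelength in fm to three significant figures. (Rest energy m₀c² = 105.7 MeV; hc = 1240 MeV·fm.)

Total energy E = KE + m₀c² = 287.0 + 105.7 = 392.7 MeV.
(pc)² = E² − (m₀c²)² = (392.7)² − (105.7)² = 1.430 × 10⁵ MeV², so pc = 378.2 MeV.
λ = hc/(pc) = 1240 MeV·fm / 378.2 MeV = 3.28 fm.

λ = 3.28 fm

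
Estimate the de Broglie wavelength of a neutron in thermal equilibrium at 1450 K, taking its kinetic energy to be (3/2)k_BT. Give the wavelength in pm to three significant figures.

KE = (3/2)k_BT = 1.5 × 1.381 × 10⁻²³ × 1450 = 3.004 × 10⁻²⁰ J.
p = √(2mKE) = √(2 × 1.675 × 10⁻²⁷ × 3.004 × 10⁻²⁰) = 1.003 × 10⁻²³ kg·m/s.
λ = h/p = 6.61 × 10⁻¹¹ m = 66.1 pm.

λ = 66.1 pm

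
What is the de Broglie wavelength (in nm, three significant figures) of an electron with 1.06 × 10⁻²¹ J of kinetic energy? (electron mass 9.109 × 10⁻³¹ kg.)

p = √(2mKE) = √(2 × 9.109 × 10⁻³¹ × 1.060 × 10⁻²¹) = 4.394 × 10⁻²⁶ kg·m/s.
λ = h/p = 6.626 × 10⁻³⁴ / 4.394 × 10⁻²⁶ = 1.51 × 10⁻⁸ m = 15.1 nm.

λ = 15.1 nm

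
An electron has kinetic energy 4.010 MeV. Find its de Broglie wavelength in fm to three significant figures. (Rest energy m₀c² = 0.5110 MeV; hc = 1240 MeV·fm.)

Total energy E = KE + m₀c² = 4.010 + 0.5110 = 4.5210 MeV.
(pc)² = E² − (m₀c²)² = (4.5210)² − (0.5110)² = 20.18 MeV², so pc = 4.492 MeV.
λ = hc/(pc) = 1240 MeV·fm / 4.492 MeV = 276 fm.

λ = 276 fm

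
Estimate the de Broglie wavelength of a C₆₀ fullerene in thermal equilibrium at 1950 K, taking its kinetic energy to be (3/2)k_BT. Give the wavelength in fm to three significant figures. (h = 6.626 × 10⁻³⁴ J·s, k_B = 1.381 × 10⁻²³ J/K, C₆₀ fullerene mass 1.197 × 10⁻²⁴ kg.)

KE = (3/2)k_BT = 1.5 × 1.381 × 10⁻²³ × 1950 = 4.039 × 10⁻²⁰ J.
p = √(2mKE) = √(2 × 1.197 × 10⁻²⁴ × 4.039 × 10⁻²⁰) = 3.110 × 10⁻²² kg·m/s.
λ = h/p = 2.13 × 10⁻¹² m = 2130 fm.

λ = 2130 fm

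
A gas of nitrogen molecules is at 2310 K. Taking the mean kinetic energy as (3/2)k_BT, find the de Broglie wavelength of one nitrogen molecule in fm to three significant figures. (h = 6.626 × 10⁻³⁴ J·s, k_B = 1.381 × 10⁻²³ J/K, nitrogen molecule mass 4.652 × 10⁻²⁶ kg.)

λ = 9930 fm

KE = (3/2)k_BT = 1.5 × 1.381 × 10⁻²³ × 2310 = 4.785 × 10⁻²⁰ J.
p = √(2mKE) = √(2 × 4.652 × 10⁻²⁶ × 4.785 × 10⁻²⁰) = 6.672 × 10⁻²³ kg·m/s.
λ = h/p = 9.93 × 10⁻¹² m = 9930 fm.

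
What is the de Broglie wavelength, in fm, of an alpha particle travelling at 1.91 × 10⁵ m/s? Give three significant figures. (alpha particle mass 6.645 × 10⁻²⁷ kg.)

λ = 522 fm

p = mv = 6.645 × 10⁻²⁷ × 1.91 × 10⁵ = 1.269 × 10⁻²¹ kg·m/s.
λ = h/p = 6.626 × 10⁻³⁴ / 1.269 × 10⁻²¹ = 5.22 × 10⁻¹³ m = 522 fm.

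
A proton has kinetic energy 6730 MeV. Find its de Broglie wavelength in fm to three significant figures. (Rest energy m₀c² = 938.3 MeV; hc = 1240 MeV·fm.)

λ = 0.163 fm

Total energy E = KE + m₀c² = 6730 + 938.3 = 7668.3 MeV.
(pc)² = E² − (m₀c²)² = (7668.3)² − (938.3)² = 5.792 × 10⁷ MeV², so pc = 7611 MeV.
λ = hc/(pc) = 1240 MeV·fm / 7611 MeV = 0.163 fm.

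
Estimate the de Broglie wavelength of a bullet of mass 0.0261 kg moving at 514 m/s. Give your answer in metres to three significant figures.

λ = 4.94 × 10⁻³⁵ m

p = mv = 0.0261 × 514 = 1.342 × 10¹ kg·m/s.
λ = h/p = 6.626 × 10⁻³⁴ / 1.342 × 10¹ = 4.94 × 10⁻³⁵ m.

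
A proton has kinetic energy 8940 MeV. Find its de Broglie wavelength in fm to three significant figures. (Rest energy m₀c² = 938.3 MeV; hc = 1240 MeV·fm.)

λ = 0.126 fm

Total energy E = KE + m₀c² = 8940 + 938.3 = 9878.3 MeV.
(pc)² = E² − (m₀c²)² = (9878.3)² − (938.3)² = 9.670 × 10⁷ MeV², so pc = 9834 MeV.
λ = hc/(pc) = 1240 MeV·fm / 9834 MeV = 0.126 fm.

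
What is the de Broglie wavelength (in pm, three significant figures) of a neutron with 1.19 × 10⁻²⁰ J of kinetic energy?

p = √(2mKE) = √(2 × 1.675 × 10⁻²⁷ × 1.190 × 10⁻²⁰) = 6.314 × 10⁻²⁴ kg·m/s.
λ = h/p = 6.626 × 10⁻³⁴ / 6.314 × 10⁻²⁴ = 1.05 × 10⁻¹⁰ m = 105 pm.

λ = 105 pm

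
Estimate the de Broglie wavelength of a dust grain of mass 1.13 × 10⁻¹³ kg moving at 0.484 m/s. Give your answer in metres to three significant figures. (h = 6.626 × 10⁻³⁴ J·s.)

λ = 1.21 × 10⁻²⁰ m

p = mv = 1.13 × 10⁻¹³ × 0.484 = 5.469 × 10⁻¹⁴ kg·m/s.
λ = h/p = 6.626 × 10⁻³⁴ / 5.469 × 10⁻¹⁴ = 1.21 × 10⁻²⁰ m.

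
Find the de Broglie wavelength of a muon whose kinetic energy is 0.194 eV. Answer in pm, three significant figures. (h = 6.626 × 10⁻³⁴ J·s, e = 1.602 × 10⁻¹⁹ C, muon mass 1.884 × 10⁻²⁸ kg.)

λ = 194 pm

KE = 0.194 eV = 3.108 × 10⁻²⁰ J.
p = √(2mKE) = √(2 × 1.884 × 10⁻²⁸ × 3.108 × 10⁻²⁰) = 3.422 × 10⁻²⁴ kg·m/s.
λ = h/p = 6.626 × 10⁻³⁴ / 3.422 × 10⁻²⁴ = 1.94 × 10⁻¹⁰ m = 194 pm.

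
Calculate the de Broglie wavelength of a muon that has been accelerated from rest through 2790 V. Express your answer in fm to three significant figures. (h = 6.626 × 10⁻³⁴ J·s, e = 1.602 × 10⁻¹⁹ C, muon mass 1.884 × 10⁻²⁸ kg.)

KE = eV = 1.602 × 10⁻¹⁹ × 2790 = 4.470 × 10⁻¹⁶ J.
p = √(2mKE) = √(2 × 1.884 × 10⁻²⁸ × 4.470 × 10⁻¹⁶) = 4.104 × 10⁻²² kg·m/s.
λ = h/p = 6.626 × 10⁻³⁴ / 4.104 × 10⁻²² = 1.61 × 10⁻¹² m = 1610 fm.

λ = 1610 fm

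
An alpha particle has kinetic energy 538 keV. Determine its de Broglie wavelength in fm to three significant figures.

λ = 19.6 fm

KE = 538 keV = 8.619 × 10⁻¹⁴ J.
p = √(2mKE) = √(2 × 6.645 × 10⁻²⁷ × 8.619 × 10⁻¹⁴) = 3.384 × 10⁻²⁰ kg·m/s.
λ = h/p = 6.626 × 10⁻³⁴ / 3.384 × 10⁻²⁰ = 1.96 × 10⁻¹⁴ m = 19.6 fm.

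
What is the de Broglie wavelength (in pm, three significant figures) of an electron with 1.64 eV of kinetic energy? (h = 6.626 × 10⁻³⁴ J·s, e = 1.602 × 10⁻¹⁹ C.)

λ = 958 pm

KE = 1.64 eV = 2.627 × 10⁻¹⁹ J.
p = √(2mKE) = √(2 × 9.109 × 10⁻³¹ × 2.627 × 10⁻¹⁹) = 6.918 × 10⁻²⁵ kg·m/s.
λ = h/p = 6.626 × 10⁻³⁴ / 6.918 × 10⁻²⁵ = 9.58 × 10⁻¹⁰ m = 958 pm.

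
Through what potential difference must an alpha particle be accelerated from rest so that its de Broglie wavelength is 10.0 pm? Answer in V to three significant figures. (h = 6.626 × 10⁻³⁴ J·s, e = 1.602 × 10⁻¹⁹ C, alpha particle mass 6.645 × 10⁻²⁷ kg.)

p = h/λ = 6.626 × 10⁻³⁴ / 1.000 × 10⁻¹¹ = 6.626 × 10⁻²³ kg·m/s.
KE = p²/(2m) = 3.304 × 10⁻¹⁹ J.
V = KE/2e = 3.304 × 10⁻¹⁹ / (2 × 1.602 × 10⁻¹⁹) = 1.03 V.

V = 1.03 V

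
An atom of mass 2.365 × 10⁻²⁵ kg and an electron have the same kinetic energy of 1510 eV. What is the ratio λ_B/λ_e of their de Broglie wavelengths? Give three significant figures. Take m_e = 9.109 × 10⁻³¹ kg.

At fixed KE, p = √(2mKE) so λ = h/p ∝ 1/√m.
λ_B/λ_e = √(m_e/m_B) = √(9.109 × 10⁻³¹/2.365 × 10⁻²⁵) = √(3.852 × 10⁻⁶) = 1.96 × 10⁻³.

λ_B/λ_e = 1.96 × 10⁻³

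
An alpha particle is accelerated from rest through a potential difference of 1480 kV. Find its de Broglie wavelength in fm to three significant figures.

KE = 2eV = 2 × 1.602 × 10⁻¹⁹ × 1.480 × 10⁶ = 4.742 × 10⁻¹³ J.
p = √(2mKE) = √(2 × 6.645 × 10⁻²⁷ × 4.742 × 10⁻¹³) = 7.939 × 10⁻²⁰ kg·m/s.
λ = h/p = 6.626 × 10⁻³⁴ / 7.939 × 10⁻²⁰ = 8.35 × 10⁻¹⁵ m = 8.35 fm.

λ = 8.35 fm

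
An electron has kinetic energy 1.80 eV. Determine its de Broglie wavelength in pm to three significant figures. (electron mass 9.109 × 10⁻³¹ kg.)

λ = 914 pm

KE = 1.80 eV = 2.884 × 10⁻¹⁹ J.
p = √(2mKE) = √(2 × 9.109 × 10⁻³¹ × 2.884 × 10⁻¹⁹) = 7.248 × 10⁻²⁵ kg·m/s.
λ = h/p = 6.626 × 10⁻³⁴ / 7.248 × 10⁻²⁵ = 9.14 × 10⁻¹⁰ m = 914 pm.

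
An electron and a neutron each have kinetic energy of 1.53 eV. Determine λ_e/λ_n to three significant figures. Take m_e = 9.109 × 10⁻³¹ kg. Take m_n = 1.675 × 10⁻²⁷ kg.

λ_e/λ_n = 42.9

At fixed KE, p = √(2mKE) so λ = h/p ∝ 1/√m.
λ_e/λ_n = √(m_n/m_e) = √(1.675 × 10⁻²⁷/9.109 × 10⁻³¹) = √(1839) = 42.9.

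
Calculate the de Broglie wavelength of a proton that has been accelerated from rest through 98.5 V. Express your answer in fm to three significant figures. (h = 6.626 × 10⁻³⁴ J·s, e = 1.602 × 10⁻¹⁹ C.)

λ = 2880 fm

KE = eV = 1.602 × 10⁻¹⁹ × 98.50 = 1.578 × 10⁻¹⁷ J.
p = √(2mKE) = √(2 × 1.673 × 10⁻²⁷ × 1.578 × 10⁻¹⁷) = 2.298 × 10⁻²² kg·m/s.
λ = h/p = 6.626 × 10⁻³⁴ / 2.298 × 10⁻²² = 2.88 × 10⁻¹² m = 2880 fm.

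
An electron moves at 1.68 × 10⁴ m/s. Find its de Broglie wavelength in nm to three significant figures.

λ = 43.3 nm

p = mv = 9.109 × 10⁻³¹ × 1.68 × 10⁴ = 1.530 × 10⁻²⁶ kg·m/s.
λ = h/p = 6.626 × 10⁻³⁴ / 1.530 × 10⁻²⁶ = 4.33 × 10⁻⁸ m = 43.3 nm.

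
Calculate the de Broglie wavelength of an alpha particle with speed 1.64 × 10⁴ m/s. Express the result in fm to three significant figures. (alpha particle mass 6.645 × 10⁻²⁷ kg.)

λ = 6080 fm

p = mv = 6.645 × 10⁻²⁷ × 1.64 × 10⁴ = 1.090 × 10⁻²² kg·m/s.
λ = h/p = 6.626 × 10⁻³⁴ / 1.090 × 10⁻²² = 6.08 × 10⁻¹² m = 6080 fm.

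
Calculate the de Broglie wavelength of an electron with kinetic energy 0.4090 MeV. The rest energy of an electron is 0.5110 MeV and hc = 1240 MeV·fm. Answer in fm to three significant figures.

λ = 1620 fm

Total energy E = KE + m₀c² = 0.4090 + 0.5110 = 0.9200 MeV.
(pc)² = E² − (m₀c²)² = (0.9200)² − (0.5110)² = 0.5853 MeV², so pc = 0.7650 MeV.
λ = hc/(pc) = 1240 MeV·fm / 0.7650 MeV = 1620 fm.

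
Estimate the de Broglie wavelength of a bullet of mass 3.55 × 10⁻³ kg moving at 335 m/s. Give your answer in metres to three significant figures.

p = mv = 3.55 × 10⁻³ × 335 = 1.189 kg·m/s.
λ = h/p = 6.626 × 10⁻³⁴ / 1.189 = 5.57 × 10⁻³⁴ m.

λ = 5.57 × 10⁻³⁴ m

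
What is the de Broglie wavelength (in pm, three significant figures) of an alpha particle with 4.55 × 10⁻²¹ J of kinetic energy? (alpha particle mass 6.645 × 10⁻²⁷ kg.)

p = √(2mKE) = √(2 × 6.645 × 10⁻²⁷ × 4.550 × 10⁻²¹) = 7.776 × 10⁻²⁴ kg·m/s.
λ = h/p = 6.626 × 10⁻³⁴ / 7.776 × 10⁻²⁴ = 8.52 × 10⁻¹¹ m = 85.2 pm.

λ = 85.2 pm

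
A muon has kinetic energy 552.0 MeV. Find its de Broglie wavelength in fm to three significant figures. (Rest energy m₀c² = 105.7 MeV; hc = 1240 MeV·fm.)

Total energy E = KE + m₀c² = 552.0 + 105.7 = 657.7 MeV.
(pc)² = E² − (m₀c²)² = (657.7)² − (105.7)² = 4.214 × 10⁵ MeV², so pc = 649.2 MeV.
λ = hc/(pc) = 1240 MeV·fm / 649.2 MeV = 1.91 fm.

λ = 1.91 fm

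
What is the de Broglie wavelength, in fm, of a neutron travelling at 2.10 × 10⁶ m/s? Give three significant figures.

p = mv = 1.675 × 10⁻²⁷ × 2.10 × 10⁶ = 3.517 × 10⁻²¹ kg·m/s.
λ = h/p = 6.626 × 10⁻³⁴ / 3.517 × 10⁻²¹ = 1.88 × 10⁻¹³ m = 188 fm.

λ = 188 fm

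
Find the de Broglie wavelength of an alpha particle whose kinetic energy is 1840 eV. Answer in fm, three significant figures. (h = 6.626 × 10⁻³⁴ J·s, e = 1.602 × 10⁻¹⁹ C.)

λ = 335 fm

KE = 1840 eV = 2.948 × 10⁻¹⁶ J.
p = √(2mKE) = √(2 × 6.645 × 10⁻²⁷ × 2.948 × 10⁻¹⁶) = 1.979 × 10⁻²¹ kg·m/s.
λ = h/p = 6.626 × 10⁻³⁴ / 1.979 × 10⁻²¹ = 3.35 × 10⁻¹³ m = 335 fm.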